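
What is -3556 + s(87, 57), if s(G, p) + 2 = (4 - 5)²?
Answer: -3557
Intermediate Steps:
s(G, p) = -1 (s(G, p) = -2 + (4 - 5)² = -2 + (-1)² = -2 + 1 = -1)
-3556 + s(87, 57) = -3556 - 1 = -3557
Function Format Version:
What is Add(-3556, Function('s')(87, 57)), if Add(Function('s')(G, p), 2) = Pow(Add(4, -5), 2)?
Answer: -3557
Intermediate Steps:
Function('s')(G, p) = -1 (Function('s')(G, p) = Add(-2, Pow(Add(4, -5), 2)) = Add(-2, Pow(-1, 2)) = Add(-2, 1) = -1)
Add(-3556, Function('s')(87, 57)) = Add(-3556, -1) = -3557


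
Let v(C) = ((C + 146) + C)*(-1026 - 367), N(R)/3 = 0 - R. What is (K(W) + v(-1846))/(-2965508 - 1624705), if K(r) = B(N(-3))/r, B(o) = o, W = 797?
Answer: -1312281225/1219466587 ≈ -1.0761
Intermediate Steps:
N(R) = -3*R (N(R) = 3*(0 - R) = 3*(-R) = -3*R)
v(C) = -203378 - 2786*C (v(C) = ((146 + C) + C)*(-1393) = (146 + 2*C)*(-1393) = -203378 - 2786*C)
K(r) = 9/r (K(r) = (-3*(-3))/r = 9/r)
(K(W) + v(-1846))/(-2965508 - 1624705) = (9/797 + (-203378 - 2786*(-1846)))/(-2965508 - 1624705) = (9*(1/797) + (-203378 + 5142956))/(-4590213) = (9/797 + 4939578)*(-1/4590213) = (3936843675/797)*(-1/4590213) = -1312281225/1219466587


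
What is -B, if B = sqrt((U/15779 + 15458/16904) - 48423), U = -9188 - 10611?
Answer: -3*I*sqrt(23923800529828969823)/66682054 ≈ -220.05*I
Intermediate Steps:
U = -19799
B = 3*I*sqrt(23923800529828969823)/66682054 (B = sqrt((-19799/15779 + 15458/16904) - 48423) = sqrt((-19799*1/15779 + 15458*(1/16904)) - 48423) = sqrt((-19799/15779 + 7729/8452) - 48423) = sqrt(-45385257/133364108 - 48423) = sqrt(-6457935586941/133364108) = 3*I*sqrt(23923800529828969823)/66682054 ≈ 220.05*I)
-B = -3*I*sqrt(23923800529828969823)/66682054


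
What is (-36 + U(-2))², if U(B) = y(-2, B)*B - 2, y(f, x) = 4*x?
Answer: 484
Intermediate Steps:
U(B) = -2 + 4*B² (U(B) = (4*B)*B - 2 = 4*B² - 2 = -2 + 4*B²)
(-36 + U(-2))² = (-36 + (-2 + 4*(-2)²))² = (-36 + (-2 + 4*4))² = (-36 + (-2 + 16))² = (-36 + 14)² = (-22)² = 484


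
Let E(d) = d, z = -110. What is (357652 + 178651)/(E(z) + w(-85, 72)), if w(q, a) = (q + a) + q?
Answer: -536303/208 ≈ -2578.4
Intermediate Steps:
w(q, a) = a + 2*q (w(q, a) = (a + q) + q = a + 2*q)
(357652 + 178651)/(E(z) + w(-85, 72)) = (357652 + 178651)/(-110 + (72 + 2*(-85))) = 536303/(-110 + (72 - 170)) = 536303/(-110 - 98) = 536303/(-208) = 536303*(-1/208) = -536303/208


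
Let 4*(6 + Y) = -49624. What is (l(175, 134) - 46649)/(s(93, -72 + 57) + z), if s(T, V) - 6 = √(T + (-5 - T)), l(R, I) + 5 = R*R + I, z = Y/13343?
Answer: -14346836187310/5466159561 + 2829876640855*I*√5/5466159561 ≈ -2624.7 + 1157.6*I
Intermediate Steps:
Y = -12412 (Y = -6 + (¼)*(-49624) = -6 - 12406 = -12412)
z = -12412/13343 ≈ -0.93023
l(R, I) = -5 + I + R² (l(R, I) = -5 + (R*R + I) = -5 + (R² + I) = -5 + (I + R²) = -5 + I + R²)
s(T, V) = 6 + I*√5 (s(T, V) = 6 + √(T + (-5 - T)) = 6 + √(-5) = 6 + I*√5)
(l(175, 134) - 46649)/(s(93, -72 + 57) + z) = ((-5 + 134 + 175²) - 46649)/((6 + I*√5) - 12412/13343) = ((-5 + 134 + 30625) - 46649)/(67646/13343 + I*√5) = (30754 - 46649)/(67646/13343 + I*√5) = -15895/(67646/13343 + I*√5)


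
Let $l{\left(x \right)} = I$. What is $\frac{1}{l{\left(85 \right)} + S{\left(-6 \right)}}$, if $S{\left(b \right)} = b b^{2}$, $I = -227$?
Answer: $- \frac{1}{443} \approx -0.0022573$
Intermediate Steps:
$l{\left(x \right)} = -227$
$S{\left(b \right)} = b^{3}$
$\frac{1}{l{\left(85 \right)} + S{\left(-6 \right)}} = \frac{1}{-227 + \left(-6\right)^{3}} = \frac{1}{-227 - 216} = \frac{1}{-443} = - \frac{1}{443}$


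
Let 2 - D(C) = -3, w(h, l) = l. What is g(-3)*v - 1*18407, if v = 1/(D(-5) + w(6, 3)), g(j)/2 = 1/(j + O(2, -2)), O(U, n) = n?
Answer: -368141/20 ≈ -18407.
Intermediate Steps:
D(C) = 5 (D(C) = 2 - 1*(-3) = 2 + 3 = 5)
g(j) = 2/(-2 + j) (g(j) = 2/(j - 2) = 2/(-2 + j))
v = 1/8 (v = 1/(5 + 3) = 1/8 ≈ 0.12500)
g(-3)*v - 1*18407 = (2/(-2 - 3))*(1/8) - 1*18407 = (2/(-5))*(1/8) - 18407 = (2*(-1/5))*(1/8) - 18407 = -2/5*1/8 - 18407 = -1/20 - 18407 = -368141/20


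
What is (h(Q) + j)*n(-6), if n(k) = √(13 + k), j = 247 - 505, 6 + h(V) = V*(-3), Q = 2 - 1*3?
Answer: -261*√7 ≈ -690.54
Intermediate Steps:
Q = -1 (Q = 2 - 3 = -1)
h(V) = -6 - 3*V (h(V) = -6 + V*(-3) = -6 - 3*V)
j = -258
(h(Q) + j)*n(-6) = ((-6 - 3*(-1)) - 258)*√(13 - 6) = ((-6 + 3) - 258)*√7 = (-3 - 258)*√7 = -261*√7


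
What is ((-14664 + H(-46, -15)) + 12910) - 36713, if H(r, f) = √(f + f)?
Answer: -38467 + I*√30 ≈ -38467.0 + 5.4772*I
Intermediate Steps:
H(r, f) = √2*√f (H(r, f) = √(2*f) = √2*√f)
((-14664 + H(-46, -15)) + 12910) - 36713 = ((-14664 + √2*√(-15)) + 12910) - 36713 = ((-14664 + √2*(I*√15)) + 12910) - 36713 = ((-14664 + I*√30) + 12910) - 36713 = (-1754 + I*√30) - 36713 = -38467 + I*√30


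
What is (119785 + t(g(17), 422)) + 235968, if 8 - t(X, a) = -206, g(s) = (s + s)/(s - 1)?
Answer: 355967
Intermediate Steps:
g(s) = 2*s/(-1 + s) (g(s) = (2*s)/(-1 + s) = 2*s/(-1 + s))
t(X, a) = 214 (t(X, a) = 8 - 1*(-206) = 8 + 206 = 214)
(119785 + t(g(17), 422)) + 235968 = (119785 + 214) + 235968 = 119999 + 235968 = 355967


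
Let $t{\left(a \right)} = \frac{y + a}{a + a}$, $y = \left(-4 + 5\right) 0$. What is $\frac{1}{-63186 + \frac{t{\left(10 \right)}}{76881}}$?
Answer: $- \frac{153762}{9715605731} \approx -1.5826 \cdot 10^{-5}$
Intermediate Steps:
$y = 0$ ($y = 1 \cdot 0 = 0$)
$t{\left(a \right)} = \frac{1}{2}$ ($t{\left(a \right)} = \frac{0 + a}{a + a} = \frac{a}{2 a} = a \frac{1}{2 a} = \frac{1}{2}$)
$\frac{1}{-63186 + \frac{t{\left(10 \right)}}{76881}} = \frac{1}{-63186 + \frac{1}{2 \cdot 76881}} = \frac{1}{-63186 + \frac{1}{2} \cdot \frac{1}{76881}} = \frac{1}{-63186 + \frac{1}{153762}} = \frac{1}{- \frac{9715605731}{153762}} = - \frac{153762}{9715605731}$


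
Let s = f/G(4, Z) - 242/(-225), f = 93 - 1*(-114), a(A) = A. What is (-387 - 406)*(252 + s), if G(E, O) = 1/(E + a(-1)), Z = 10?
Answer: -155956931/225 ≈ -6.9314e+5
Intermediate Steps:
G(E, O) = 1/(-1 + E) (G(E, O) = 1/(E - 1) = 1/(-1 + E))
f = 207 (f = 93 + 114 = 207)
s = 139967/225 (s = 207/(1/(-1 + 4)) - 242/(-225) = 207/(1/3) - 242*(-1/225) = 207/(⅓) + 242/225 = 207*3 + 242/225 = 621 + 242/225 = 139967/225 ≈ 622.08)
(-387 - 406)*(252 + s) = (-387 - 406)*(252 + 139967/225) = -793*196667/225 = -155956931/225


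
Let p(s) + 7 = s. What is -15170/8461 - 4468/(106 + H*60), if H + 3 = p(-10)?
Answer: 10603884/4628167 ≈ 2.2912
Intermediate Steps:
p(s) = -7 + s
H = -20 (H = -3 + (-7 - 10) = -3 - 17 = -20)
-15170/8461 - 4468/(106 + H*60) = -15170/8461 - 4468/(106 - 20*60) = -15170*1/8461 - 4468/(106 - 1200) = -15170/8461 - 4468/(-1094) = -15170/8461 - 4468*(-1/1094) = -15170/8461 + 2234/547 = 10603884/4628167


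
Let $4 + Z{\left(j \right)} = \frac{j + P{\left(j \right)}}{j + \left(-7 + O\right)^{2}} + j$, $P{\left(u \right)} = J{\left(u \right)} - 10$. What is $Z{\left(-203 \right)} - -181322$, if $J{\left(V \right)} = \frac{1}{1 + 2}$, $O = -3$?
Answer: $\frac{55965173}{309} \approx 1.8112 \cdot 10^{5}$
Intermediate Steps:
$J{\left(V \right)} = \frac{1}{3}$
$P{\left(u \right)} = - \frac{29}{3}$ ($P{\left(u \right)} = \frac{1}{3} - 10 = - \frac{29}{3}$)
$Z{\left(j \right)} = -4 + j + \frac{- \frac{29}{3} + j}{100 + j}$ ($Z{\left(j \right)} = -4 + \left(\frac{j - \frac{29}{3}}{j + \left(-7 - 3\right)^{2}} + j\right) = -4 + \left(\frac{- \frac{29}{3} + j}{j + \left(-10\right)^{2}} + j\right) = -4 + \left(\frac{- \frac{29}{3} + j}{j + 100} + j\right) = -4 + \left(\frac{- \frac{29}{3} + j}{100 + j} + j\right) = -4 + \left(j + \frac{- \frac{29}{3} + j}{100 + j}\right) = -4 + j + \frac{- \frac{29}{3} + j}{100 + j}$)
$Z{\left(-203 \right)} - -181322 = \frac{- \frac{1229}{3} + \left(-203\right)^{2} + 97 \left(-203\right)}{100 - 203} - -181322 = \frac{- \frac{1229}{3} + 41209 - 19691}{-103} + 181322 = \left(- \frac{1}{103}\right) \frac{63325}{3} + 181322 = - \frac{63325}{309} + 181322 = \frac{55965173}{309}$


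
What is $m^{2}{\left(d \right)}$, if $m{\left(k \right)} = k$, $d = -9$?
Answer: $81$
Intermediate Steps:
$m^{2}{\left(d \right)} = \left(-9\right)^{2} = 81$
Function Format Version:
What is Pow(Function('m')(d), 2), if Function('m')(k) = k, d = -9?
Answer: 81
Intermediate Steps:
Pow(Function('m')(d), 2) = Pow(-9, 2) = 81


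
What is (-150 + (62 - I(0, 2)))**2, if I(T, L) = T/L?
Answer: 7744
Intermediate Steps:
(-150 + (62 - I(0, 2)))**2 = (-150 + (62 - 0/2))**2 = (-150 + (62 - 1*0))**2 = (-150 + (62 + 0))**2 = (-150 + 62)**2 = (-88)**2 = 7744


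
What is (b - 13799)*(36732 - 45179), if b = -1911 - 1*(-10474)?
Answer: 44228492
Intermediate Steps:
b = 8563 (b = -1911 + 10474 = 8563)
(b - 13799)*(36732 - 45179) = (8563 - 13799)*(36732 - 45179) = -5236*(-8447) = 44228492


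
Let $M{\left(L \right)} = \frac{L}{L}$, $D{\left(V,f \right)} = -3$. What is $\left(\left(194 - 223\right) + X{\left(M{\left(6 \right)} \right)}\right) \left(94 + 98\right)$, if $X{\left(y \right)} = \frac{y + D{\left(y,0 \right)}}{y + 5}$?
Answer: $-5632$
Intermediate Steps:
$M{\left(L \right)} = 1$
$X{\left(y \right)} = \frac{-3 + y}{5 + y}$ ($X{\left(y \right)} = \frac{y - 3}{y + 5} = \frac{-3 + y}{5 + y}$)
$\left(\left(194 - 223\right) + X{\left(M{\left(6 \right)} \right)}\right) \left(94 + 98\right) = \left(\left(194 - 223\right) + \frac{-3 + 1}{5 + 1}\right) \left(94 + 98\right) = \left(-29 + \frac{1}{6} \left(-2\right)\right) 192 = \left(-29 - \frac{1}{3}\right) 192 = \left(- \frac{88}{3}\right) 192 = -5632$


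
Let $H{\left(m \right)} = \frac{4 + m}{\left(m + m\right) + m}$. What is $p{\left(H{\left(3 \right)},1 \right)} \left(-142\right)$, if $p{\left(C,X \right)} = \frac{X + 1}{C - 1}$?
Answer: $1278$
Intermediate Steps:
$H{\left(m \right)} = \frac{4 + m}{3 m}$ ($H{\left(m \right)} = \frac{4 + m}{2 m + m} = \frac{4 + m}{3 m}$)
$p{\left(C,X \right)} = \frac{1 + X}{-1 + C}$
$p{\left(H{\left(3 \right)},1 \right)} \left(-142\right) = \frac{1 + 1}{-1 + \frac{4 + 3}{3 \cdot 3}} \left(-142\right) = \frac{1}{-1 + \frac{1}{3} \cdot \frac{1}{3} \cdot 7} \cdot 2 \left(-142\right) = \frac{1}{-1 + \frac{7}{9}} \cdot 2 \left(-142\right) = \frac{1}{- \frac{2}{9}} \cdot 2 \left(-142\right) = \left(- \frac{9}{2}\right) 2 \left(-142\right) = \left(-9\right) \left(-142\right) = 1278$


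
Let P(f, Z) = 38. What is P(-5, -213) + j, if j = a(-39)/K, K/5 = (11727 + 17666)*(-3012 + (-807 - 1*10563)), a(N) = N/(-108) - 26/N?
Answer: 2891474061803/76091422680 ≈ 38.000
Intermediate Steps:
a(N) = -26/N - N/108 (a(N) = N*(-1/108) - 26/N = -N/108 - 26/N = -26/N - N/108)
K = -2113650630 (K = 5*((11727 + 17666)*(-3012 + (-807 - 1*10563))) = 5*(29393*(-3012 + (-807 - 10563))) = 5*(29393*(-3012 - 11370)) = 5*(29393*(-14382)) = 5*(-422730126) = -2113650630)
j = -37/76091422680 (j = (-26/(-39) - 1/108*(-39))/(-2113650630) = (-26*(-1/39) + 13/36)*(-1/2113650630) = (⅔ + 13/36)*(-1/2113650630) = (37/36)*(-1/2113650630) = -37/76091422680 ≈ -4.8626e-10)
P(-5, -213) + j = 38 - 37/76091422680 = 2891474061803/76091422680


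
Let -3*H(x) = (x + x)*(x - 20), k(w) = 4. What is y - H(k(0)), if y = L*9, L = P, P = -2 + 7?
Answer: 7/3 ≈ 2.3333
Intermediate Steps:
P = 5
H(x) = -2*x*(-20 + x)/3 (H(x) = -(x + x)*(x - 20)/3 = -2*x*(-20 + x)/3)
L = 5
y = 45 (y = 5*9 = 45)
y - H(k(0)) = 45 - 2*4*(20 - 1*4)/3 = 45 - 2*4*(20 - 4)/3 = 45 - 2*4*16/3 = 45 - 1*128/3 = 45 - 128/3 = 7/3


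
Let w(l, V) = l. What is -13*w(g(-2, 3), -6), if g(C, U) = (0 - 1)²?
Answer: -13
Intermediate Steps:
g(C, U) = 1 (g(C, U) = (-1)² = 1)
-13*w(g(-2, 3), -6) = -13*1 = -13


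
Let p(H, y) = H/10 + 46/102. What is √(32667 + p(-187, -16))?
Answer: √8491940130/510 ≈ 180.69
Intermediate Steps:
p(H, y) = 23/51 + H/10 (p(H, y) = H*(⅒) + 46*(1/102) = H/10 + 23/51 = 23/51 + H/10)
√(32667 + p(-187, -16)) = √(32667 + (23/51 + (⅒)*(-187))) = √(32667 + (23/51 - 187/10)) = √(32667 - 9307/510) = √(16650863/510) = √8491940130/510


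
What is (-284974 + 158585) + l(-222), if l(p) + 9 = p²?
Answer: -77114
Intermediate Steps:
l(p) = -9 + p²
(-284974 + 158585) + l(-222) = (-284974 + 158585) + (-9 + (-222)²) = -126389 + (-9 + 49284) = -126389 + 49275 = -77114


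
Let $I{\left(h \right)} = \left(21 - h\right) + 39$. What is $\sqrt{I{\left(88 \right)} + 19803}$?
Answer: $5 \sqrt{791} \approx 140.62$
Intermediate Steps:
$I{\left(h \right)} = 60 - h$
$\sqrt{I{\left(88 \right)} + 19803} = \sqrt{\left(60 - 88\right) + 19803} = \sqrt{-28 + 19803} = \sqrt{19775} = 5 \sqrt{791}$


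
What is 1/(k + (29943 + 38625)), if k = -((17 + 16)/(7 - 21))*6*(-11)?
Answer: 7/478887 ≈ 1.4617e-5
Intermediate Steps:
k = -1089/7 (k = -(33/(-14))*6*(-11) = -(33*(-1/14))*6*(-11) = -(-33/14*6)*(-11) = -(-99)*(-11)/7 = -1*1089/7 = -1089/7 ≈ -155.57)
1/(k + (29943 + 38625)) = 1/(-1089/7 + (29943 + 38625)) = 1/(-1089/7 + 68568) = 1/(478887/7) = 7/478887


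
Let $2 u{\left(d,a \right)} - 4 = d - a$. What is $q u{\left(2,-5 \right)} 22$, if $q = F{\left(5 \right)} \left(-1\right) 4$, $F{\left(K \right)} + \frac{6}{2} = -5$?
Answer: $3872$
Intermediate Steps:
$u{\left(d,a \right)} = 2 + \frac{d}{2} - \frac{a}{2}$ ($u{\left(d,a \right)} = 2 + \frac{d - a}{2} = 2 - \left(\frac{a}{2} - \frac{d}{2}\right) = 2 + \frac{d}{2} - \frac{a}{2}$)
$F{\left(K \right)} = -8$ ($F{\left(K \right)} = -3 - 5 = -8$)
$q = 32$ ($q = \left(-8\right) \left(-1\right) 4 = 8 \cdot 4 = 32$)
$q u{\left(2,-5 \right)} 22 = 32 \left(2 + \frac{1}{2} \cdot 2 - - \frac{5}{2}\right) 22 = 32 \left(2 + 1 + \frac{5}{2}\right) 22 = 32 \cdot \frac{11}{2} \cdot 22 = 176 \cdot 22 = 3872$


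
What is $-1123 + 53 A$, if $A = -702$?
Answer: $-38329$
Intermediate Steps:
$-1123 + 53 A = -1123 + 53 \left(-702\right) = -1123 - 37206 = -38329$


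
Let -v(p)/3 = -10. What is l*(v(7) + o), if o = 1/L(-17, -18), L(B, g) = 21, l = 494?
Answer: 311714/21 ≈ 14844.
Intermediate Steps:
v(p) = 30 (v(p) = -3*(-10) = 30)
o = 1/21 ≈ 0.047619
l*(v(7) + o) = 494*(30 + 1/21) = 494*(631/21) = 311714/21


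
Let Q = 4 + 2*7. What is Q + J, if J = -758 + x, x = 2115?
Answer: 1375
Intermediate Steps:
Q = 18 (Q = 4 + 14 = 18)
J = 1357 (J = -758 + 2115 = 1357)
Q + J = 18 + 1357 = 1375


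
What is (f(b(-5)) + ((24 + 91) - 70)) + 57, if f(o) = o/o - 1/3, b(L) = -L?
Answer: 308/3 ≈ 102.67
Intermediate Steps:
f(o) = ⅔ (f(o) = 1 - 1*⅓ = 1 - ⅓ = ⅔)
(f(b(-5)) + ((24 + 91) - 70)) + 57 = (⅔ + ((24 + 91) - 70)) + 57 = (⅔ + (115 - 70)) + 57 = (⅔ + 45) + 57 = 137/3 + 57 = 308/3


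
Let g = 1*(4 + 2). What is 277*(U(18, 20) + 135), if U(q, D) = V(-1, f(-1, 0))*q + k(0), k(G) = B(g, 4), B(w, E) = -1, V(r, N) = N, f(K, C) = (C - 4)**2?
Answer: 116894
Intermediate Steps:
f(K, C) = (-4 + C)**2
g = 6 (g = 1*6 = 6)
k(G) = -1
U(q, D) = -1 + 16*q (U(q, D) = (-4 + 0)**2*q - 1 = (-4)**2*q - 1 = 16*q - 1 = -1 + 16*q)
277*(U(18, 20) + 135) = 277*((-1 + 16*18) + 135) = 277*((-1 + 288) + 135) = 277*(287 + 135) = 277*422 = 116894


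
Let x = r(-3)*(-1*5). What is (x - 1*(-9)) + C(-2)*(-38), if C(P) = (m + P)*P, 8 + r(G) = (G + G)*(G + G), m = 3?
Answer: -55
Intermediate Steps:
r(G) = -8 + 4*G² (r(G) = -8 + (G + G)*(G + G) = -8 + (2*G)*(2*G) = -8 + 4*G²)
C(P) = P*(3 + P) (C(P) = (3 + P)*P = P*(3 + P))
x = -140 (x = (-8 + 4*(-3)²)*(-1*5) = (-8 + 4*9)*(-5) = (-8 + 36)*(-5) = 28*(-5) = -140)
(x - 1*(-9)) + C(-2)*(-38) = (-140 - 1*(-9)) - 2*(3 - 2)*(-38) = (-140 + 9) - 2*1*(-38) = -131 - 2*(-38) = -131 + 76 = -55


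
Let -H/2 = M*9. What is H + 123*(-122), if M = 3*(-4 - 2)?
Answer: -14682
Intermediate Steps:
M = -18 (M = 3*(-6) = -18)
H = 324 (H = -(-36)*9 = -2*(-162) = 324)
H + 123*(-122) = 324 + 123*(-122) = 324 - 15006 = -14682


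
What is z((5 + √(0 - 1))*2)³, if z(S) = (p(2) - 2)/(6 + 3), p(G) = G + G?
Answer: 8/729 ≈ 0.010974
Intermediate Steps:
p(G) = 2*G
z(S) = 2/9 (z(S) = (2*2 - 2)/(6 + 3) = (4 - 2)/9 = 2*(⅑) = 2/9)
z((5 + √(0 - 1))*2)³ = (2/9)³ = 8/729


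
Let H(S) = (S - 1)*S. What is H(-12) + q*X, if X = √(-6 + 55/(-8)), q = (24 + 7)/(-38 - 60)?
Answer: 156 - 31*I*√206/392 ≈ 156.0 - 1.135*I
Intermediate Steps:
H(S) = S*(-1 + S) (H(S) = (-1 + S)*S = S*(-1 + S))
q = -31/98 (q = 31/(-98) = 31*(-1/98) = -31/98 ≈ -0.31633)
X = I*√206/4 (X = √(-6 + 55*(-⅛)) = √(-6 - 55/8) = √(-103/8) = I*√206/4 ≈ 3.5882*I)
H(-12) + q*X = -12*(-1 - 12) - 31*I*√206/392 = -12*(-13) - 31*I*√206/392 = 156 - 31*I*√206/392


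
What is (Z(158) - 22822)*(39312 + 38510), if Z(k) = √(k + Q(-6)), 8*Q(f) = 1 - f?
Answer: -1776053684 + 38911*√2542/2 ≈ -1.7751e+9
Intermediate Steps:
Q(f) = ⅛ - f/8 (Q(f) = (1 - f)/8 = ⅛ - f/8)
Z(k) = √(7/8 + k) (Z(k) = √(k + (⅛ - ⅛*(-6))) = √(k + (⅛ + ¾)) = √(k + 7/8) = √(7/8 + k))
(Z(158) - 22822)*(39312 + 38510) = (√(14 + 16*158)/4 - 22822)*(39312 + 38510) = (√(14 + 2528)/4 - 22822)*77822 = (√2542/4 - 22822)*77822 = (-22822 + √2542/4)*77822 = -1776053684 + 38911*√2542/2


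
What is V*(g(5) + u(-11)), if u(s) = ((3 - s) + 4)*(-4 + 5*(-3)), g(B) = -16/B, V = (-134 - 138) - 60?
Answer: 573032/5 ≈ 1.1461e+5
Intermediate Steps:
V = -332 (V = -272 - 60 = -332)
u(s) = -133 + 19*s (u(s) = (7 - s)*(-4 - 15) = (7 - s)*(-19) = -133 + 19*s)
V*(g(5) + u(-11)) = -332*(-16/5 + (-133 + 19*(-11))) = -332*(-16*⅕ + (-133 - 209)) = -332*(-16/5 - 342) = -332*(-1726/5) = 573032/5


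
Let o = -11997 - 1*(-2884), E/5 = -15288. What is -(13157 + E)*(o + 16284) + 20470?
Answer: 453822863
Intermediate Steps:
E = -76440 (E = 5*(-15288) = -76440)
o = -9113 (o = -11997 + 2884 = -9113)
-(13157 + E)*(o + 16284) + 20470 = -(13157 - 76440)*(-9113 + 16284) + 20470 = -(-63283)*7171 + 20470 = -1*(-453802393) + 20470 = 453802393 + 20470 = 453822863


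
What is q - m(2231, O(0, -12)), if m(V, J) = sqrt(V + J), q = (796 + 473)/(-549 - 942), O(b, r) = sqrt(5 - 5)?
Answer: -423/497 - sqrt(2231) ≈ -48.085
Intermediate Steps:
O(b, r) = 0 (O(b, r) = sqrt(0) = 0)
q = -423/497 (q = 1269/(-1491) = -1/1491*1269 = -423/497 ≈ -0.85111)
m(V, J) = sqrt(J + V)
q - m(2231, O(0, -12)) = -423/497 - sqrt(0 + 2231) = -423/497 - sqrt(2231)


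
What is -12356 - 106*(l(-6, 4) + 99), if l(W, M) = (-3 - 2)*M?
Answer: -20730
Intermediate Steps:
l(W, M) = -5*M
-12356 - 106*(l(-6, 4) + 99) = -12356 - 106*(-5*4 + 99) = -12356 - 106*(-20 + 99) = -12356 - 106*79 = -12356 - 8374 = -20730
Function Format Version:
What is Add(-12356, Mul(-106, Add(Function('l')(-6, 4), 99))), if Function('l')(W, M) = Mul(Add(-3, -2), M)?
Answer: -20730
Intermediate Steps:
Function('l')(W, M) = Mul(-5, M)
Add(-12356, Mul(-106, Add(Function('l')(-6, 4), 99))) = Add(-12356, Mul(-106, Add(Mul(-5, 4), 99))) = Add(-12356, Mul(-106, Add(-20, 99))) = Add(-12356, Mul(-106, 79)) = Add(-12356, -8374) = -20730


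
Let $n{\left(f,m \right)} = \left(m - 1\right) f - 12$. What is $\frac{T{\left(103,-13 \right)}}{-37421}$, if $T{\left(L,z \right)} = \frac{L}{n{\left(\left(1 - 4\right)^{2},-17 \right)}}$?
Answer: $\frac{103}{6511254} \approx 1.5819 \cdot 10^{-5}$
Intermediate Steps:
$n{\left(f,m \right)} = -12 + f \left(-1 + m\right)$ ($n{\left(f,m \right)} = \left(m - 1\right) f - 12 = \left(-1 + m\right) f - 12 = f \left(-1 + m\right) - 12 = -12 + f \left(-1 + m\right)$)
$T{\left(L,z \right)} = - \frac{L}{174}$ ($T{\left(L,z \right)} = \frac{L}{-12 - \left(1 - 4\right)^{2} + \left(1 - 4\right)^{2} \left(-17\right)} = \frac{L}{-12 - \left(-3\right)^{2} + \left(-3\right)^{2} \left(-17\right)} = \frac{L}{-12 - 9 + 9 \left(-17\right)} = \frac{L}{-12 - 9 - 153} = \frac{L}{-174} = L \left(- \frac{1}{174}\right) = - \frac{L}{174}$)
$\frac{T{\left(103,-13 \right)}}{-37421} = \frac{\left(- \frac{1}{174}\right) 103}{-37421} = \left(- \frac{103}{174}\right) \left(- \frac{1}{37421}\right) = \frac{103}{6511254}$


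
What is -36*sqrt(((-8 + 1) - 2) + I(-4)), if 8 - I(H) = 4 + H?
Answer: -36*I ≈ -36.0*I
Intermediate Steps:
I(H) = 4 - H (I(H) = 8 - (4 + H) = 8 + (-4 - H) = 4 - H)
-36*sqrt(((-8 + 1) - 2) + I(-4)) = -36*sqrt(((-8 + 1) - 2) + (4 - 1*(-4))) = -36*sqrt((-7 - 2) + (4 + 4)) = -36*sqrt(-9 + 8) = -36*I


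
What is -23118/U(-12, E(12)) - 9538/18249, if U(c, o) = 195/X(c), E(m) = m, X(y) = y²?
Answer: -20250878306/1186185 ≈ -17072.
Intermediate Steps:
U(c, o) = 195/c² (U(c, o) = 195/(c²) = 195/c²)
-23118/U(-12, E(12)) - 9538/18249 = -23118/(195/(-12)²) - 9538/18249 = -23118/(195*(1/144)) - 9538*1/18249 = -23118/65/48 - 9538/18249 = -23118*48/65 - 9538/18249 = -1109664/65 - 9538/18249 = -20250878306/1186185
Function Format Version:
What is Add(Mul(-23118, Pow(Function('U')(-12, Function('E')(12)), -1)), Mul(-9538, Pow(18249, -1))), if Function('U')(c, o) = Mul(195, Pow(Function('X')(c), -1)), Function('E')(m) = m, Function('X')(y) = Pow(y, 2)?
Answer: Rational(-20250878306, 1186185) ≈ -17072.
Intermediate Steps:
Function('U')(c, o) = Mul(195, Pow(c, -2)) (Function('U')(c, o) = Mul(195, Pow(Pow(c, 2), -1)) = Mul(195, Pow(c, -2)))
Add(Mul(-23118, Pow(Function('U')(-12, Function('E')(12)), -1)), Mul(-9538, Pow(18249, -1))) = Add(Mul(-23118, Pow(Mul(195, Pow(-12, -2)), -1)), Mul(-9538, Pow(18249, -1))) = Add(Mul(-23118, Pow(Mul(195, Rational(1, 144)), -1)), Mul(-9538, Rational(1, 18249))) = Add(Mul(-23118, Pow(Rational(65, 48), -1)), Rational(-9538, 18249)) = Add(Mul(-23118, Rational(48, 65)), Rational(-9538, 18249)) = Add(Rational(-1109664, 65), Rational(-9538, 18249)) = Rational(-20250878306, 1186185)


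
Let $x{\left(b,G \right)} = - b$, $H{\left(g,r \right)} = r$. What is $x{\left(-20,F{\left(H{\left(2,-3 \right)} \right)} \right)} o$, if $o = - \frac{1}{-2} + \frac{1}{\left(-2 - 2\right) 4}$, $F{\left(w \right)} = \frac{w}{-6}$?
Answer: $\frac{35}{4} \approx 8.75$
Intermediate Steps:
$F{\left(w \right)} = - \frac{w}{6}$ ($F{\left(w \right)} = w \left(- \frac{1}{6}\right) = - \frac{w}{6}$)
$o = \frac{7}{16}$ ($o = \left(-1\right) \left(- \frac{1}{2}\right) + \frac{1}{-4} \cdot \frac{1}{4} = \frac{1}{2} - \frac{1}{16} = \frac{7}{16} \approx 0.4375$)
$x{\left(-20,F{\left(H{\left(2,-3 \right)} \right)} \right)} o = \left(-1\right) \left(-20\right) \frac{7}{16} = 20 \cdot \frac{7}{16} = \frac{35}{4}$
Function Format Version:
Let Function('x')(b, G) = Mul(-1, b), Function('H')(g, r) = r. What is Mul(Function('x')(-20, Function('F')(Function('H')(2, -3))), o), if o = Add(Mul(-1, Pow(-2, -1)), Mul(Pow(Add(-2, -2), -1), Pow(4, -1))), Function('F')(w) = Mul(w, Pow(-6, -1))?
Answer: Rational(35, 4) ≈ 8.7500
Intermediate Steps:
Function('F')(w) = Mul(Rational(-1, 6), w) (Function('F')(w) = Mul(w, Rational(-1, 6)) = Mul(Rational(-1, 6), w))
o = Rational(7, 16) (o = Add(Mul(-1, Rational(-1, 2)), Mul(Pow(-4, -1), Rational(1, 4))) = Add(Rational(1, 2), Mul(Rational(-1, 4), Rational(1, 4))) = Add(Rational(1, 2), Rational(-1, 16)) = Rational(7, 16) ≈ 0.43750)
Mul(Function('x')(-20, Function('F')(Function('H')(2, -3))), o) = Mul(Mul(-1, -20), Rational(7, 16)) = Mul(20, Rational(7, 16)) = Rational(35, 4)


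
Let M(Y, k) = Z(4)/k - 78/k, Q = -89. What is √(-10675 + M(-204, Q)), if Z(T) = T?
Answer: I*√84550089/89 ≈ 103.32*I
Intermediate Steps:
M(Y, k) = -74/k (M(Y, k) = 4/k - 78/k = -74/k)
√(-10675 + M(-204, Q)) = √(-10675 - 74/(-89)) = √(-10675 - 74*(-1/89)) = √(-10675 + 74/89) = √(-950001/89) = I*√84550089/89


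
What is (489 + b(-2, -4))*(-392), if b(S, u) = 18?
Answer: -198744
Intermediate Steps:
(489 + b(-2, -4))*(-392) = (489 + 18)*(-392) = 507*(-392) = -198744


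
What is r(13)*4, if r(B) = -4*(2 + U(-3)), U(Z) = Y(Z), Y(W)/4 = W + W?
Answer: 352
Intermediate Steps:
Y(W) = 8*W (Y(W) = 4*(W + W) = 4*(2*W) = 8*W)
U(Z) = 8*Z
r(B) = 88 (r(B) = -4*(2 + 8*(-3)) = -4*(2 - 24) = -4*(-22) = 88)
r(13)*4 = 88*4 = 352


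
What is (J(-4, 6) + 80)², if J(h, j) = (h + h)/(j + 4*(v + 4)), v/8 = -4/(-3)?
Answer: 60031504/9409 ≈ 6380.2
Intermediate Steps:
v = 32/3 (v = 8*(-4/(-3)) = 8*(-4*(-⅓)) = 8*(4/3) = 32/3 ≈ 10.667)
J(h, j) = 2*h/(176/3 + j) (J(h, j) = (h + h)/(j + 4*(32/3 + 4)) = (2*h)/(j + 4*(44/3)) = (2*h)/(j + 176/3) = (2*h)/(176/3 + j) = 2*h/(176/3 + j))
(J(-4, 6) + 80)² = (6*(-4)/(176 + 3*6) + 80)² = (6*(-4)/(176 + 18) + 80)² = (6*(-4)/194 + 80)² = (6*(-4)*(1/194) + 80)² = (-12/97 + 80)² = (7748/97)² = 60031504/9409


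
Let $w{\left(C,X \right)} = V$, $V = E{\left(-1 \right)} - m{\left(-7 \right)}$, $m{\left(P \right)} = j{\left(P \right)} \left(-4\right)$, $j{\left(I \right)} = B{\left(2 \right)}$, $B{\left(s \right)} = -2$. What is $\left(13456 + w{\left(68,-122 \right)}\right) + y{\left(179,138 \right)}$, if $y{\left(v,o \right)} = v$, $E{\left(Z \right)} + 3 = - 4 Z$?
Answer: $13628$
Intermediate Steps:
$j{\left(I \right)} = -2$
$E{\left(Z \right)} = -3 - 4 Z$
$m{\left(P \right)} = 8$ ($m{\left(P \right)} = \left(-2\right) \left(-4\right) = 8$)
$V = -7$ ($V = \left(-3 - -4\right) - 8 = \left(-3 + 4\right) - 8 = 1 - 8 = -7$)
$w{\left(C,X \right)} = -7$
$\left(13456 + w{\left(68,-122 \right)}\right) + y{\left(179,138 \right)} = \left(13456 - 7\right) + 179 = 13449 + 179 = 13628$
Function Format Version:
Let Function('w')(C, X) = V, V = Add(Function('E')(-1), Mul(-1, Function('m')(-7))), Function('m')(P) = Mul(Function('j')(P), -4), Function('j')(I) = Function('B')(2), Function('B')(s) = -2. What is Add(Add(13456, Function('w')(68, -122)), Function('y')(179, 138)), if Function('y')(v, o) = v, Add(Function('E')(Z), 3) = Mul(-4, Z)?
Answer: 13628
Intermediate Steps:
Function('j')(I) = -2
Function('E')(Z) = Add(-3, Mul(-4, Z))
Function('m')(P) = 8 (Function('m')(P) = Mul(-2, -4) = 8)
V = -7 (V = Add(Add(-3, Mul(-4, -1)), Mul(-1, 8)) = Add(Add(-3, 4), -8) = Add(1, -8) = -7)
Function('w')(C, X) = -7
Add(Add(13456, Function('w')(68, -122)), Function('y')(179, 138)) = Add(Add(13456, -7), 179) = Add(13449, 179) = 13628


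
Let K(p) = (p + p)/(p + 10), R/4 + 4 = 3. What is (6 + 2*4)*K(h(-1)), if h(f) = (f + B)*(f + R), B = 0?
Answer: 28/3 ≈ 9.3333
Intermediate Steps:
R = -4 (R = -16 + 4*3 = -16 + 12 = -4)
h(f) = f*(-4 + f) (h(f) = (f + 0)*(f - 4) = f*(-4 + f))
K(p) = 2*p/(10 + p) (K(p) = (2*p)/(10 + p) = 2*p/(10 + p))
(6 + 2*4)*K(h(-1)) = (6 + 2*4)*(2*(-(-4 - 1))/(10 - (-4 - 1))) = (6 + 8)*(2*(-1*(-5))/(10 - 1*(-5))) = 14*(2*5/(10 + 5)) = 14*(2*5/15) = 14*(2*5*(1/15)) = 14*(⅔) = 28/3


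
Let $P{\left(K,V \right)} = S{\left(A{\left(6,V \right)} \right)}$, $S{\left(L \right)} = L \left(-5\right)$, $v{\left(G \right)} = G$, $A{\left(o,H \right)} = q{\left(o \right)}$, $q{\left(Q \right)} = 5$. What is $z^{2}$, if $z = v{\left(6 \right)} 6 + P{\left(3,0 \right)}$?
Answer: $121$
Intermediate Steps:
$A{\left(o,H \right)} = 5$
$S{\left(L \right)} = - 5 L$
$P{\left(K,V \right)} = -25$ ($P{\left(K,V \right)} = \left(-5\right) 5 = -25$)
$z = 11$ ($z = 6 \cdot 6 - 25 = 36 - 25 = 11$)
$z^{2} = 11^{2} = 121$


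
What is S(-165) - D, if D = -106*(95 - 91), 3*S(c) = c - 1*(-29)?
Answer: 1136/3 ≈ 378.67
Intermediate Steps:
S(c) = 29/3 + c/3 (S(c) = (c - 1*(-29))/3 = (c + 29)/3 = (29 + c)/3 = 29/3 + c/3)
D = -424 (D = -106*4 = -424)
S(-165) - D = (29/3 + (1/3)*(-165)) - 1*(-424) = (29/3 - 55) + 424 = -136/3 + 424 = 1136/3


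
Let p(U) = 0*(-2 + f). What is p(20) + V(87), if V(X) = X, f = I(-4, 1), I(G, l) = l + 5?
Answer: 87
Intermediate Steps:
I(G, l) = 5 + l
f = 6 (f = 5 + 1 = 6)
p(U) = 0 (p(U) = 0*(-2 + 6) = 0*4 = 0)
p(20) + V(87) = 0 + 87 = 87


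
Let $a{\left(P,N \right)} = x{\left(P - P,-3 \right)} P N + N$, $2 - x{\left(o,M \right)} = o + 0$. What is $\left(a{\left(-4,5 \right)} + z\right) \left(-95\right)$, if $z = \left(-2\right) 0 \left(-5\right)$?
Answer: $3325$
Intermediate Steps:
$x{\left(o,M \right)} = 2 - o$ ($x{\left(o,M \right)} = 2 - \left(o + 0\right) = 2 - o$)
$z = 0$ ($z = 0 \left(-5\right) = 0$)
$a{\left(P,N \right)} = N + 2 N P$ ($a{\left(P,N \right)} = \left(2 - \left(P - P\right)\right) P N + N = \left(2 - 0\right) P N + N = \left(2 + 0\right) P N + N = 2 P N + N = 2 N P + N = N + 2 N P$)
$\left(a{\left(-4,5 \right)} + z\right) \left(-95\right) = \left(5 \left(1 + 2 \left(-4\right)\right) + 0\right) \left(-95\right) = \left(5 \left(1 - 8\right) + 0\right) \left(-95\right) = \left(5 \left(-7\right) + 0\right) \left(-95\right) = \left(-35 + 0\right) \left(-95\right) = \left(-35\right) \left(-95\right) = 3325$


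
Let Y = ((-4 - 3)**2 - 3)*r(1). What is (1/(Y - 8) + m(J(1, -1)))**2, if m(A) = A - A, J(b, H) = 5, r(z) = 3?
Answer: 1/16900 ≈ 5.9172e-5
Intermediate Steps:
m(A) = 0
Y = 138 (Y = ((-4 - 3)**2 - 3)*3 = ((-7)**2 - 3)*3 = (49 - 3)*3 = 46*3 = 138)
(1/(Y - 8) + m(J(1, -1)))**2 = (1/(138 - 8) + 0)**2 = (1/130 + 0)**2 = (1/130)**2 = 1/16900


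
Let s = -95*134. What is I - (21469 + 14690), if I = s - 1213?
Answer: -50102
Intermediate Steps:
s = -12730
I = -13943 (I = -12730 - 1213 = -13943)
I - (21469 + 14690) = -13943 - (21469 + 14690) = -13943 - 1*36159 = -13943 - 36159 = -50102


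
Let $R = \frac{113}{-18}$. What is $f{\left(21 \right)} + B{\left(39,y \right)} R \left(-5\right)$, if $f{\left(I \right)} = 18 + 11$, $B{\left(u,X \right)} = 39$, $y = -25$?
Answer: $\frac{7519}{6} \approx 1253.2$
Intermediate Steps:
$R = - \frac{113}{18}$ ($R = 113 \left(- \frac{1}{18}\right) = - \frac{113}{18} \approx -6.2778$)
$f{\left(I \right)} = 29$
$f{\left(21 \right)} + B{\left(39,y \right)} R \left(-5\right) = 29 + 39 \left(\left(- \frac{113}{18}\right) \left(-5\right)\right) = 29 + 39 \cdot \frac{565}{18} = 29 + \frac{7345}{6} = \frac{7519}{6}$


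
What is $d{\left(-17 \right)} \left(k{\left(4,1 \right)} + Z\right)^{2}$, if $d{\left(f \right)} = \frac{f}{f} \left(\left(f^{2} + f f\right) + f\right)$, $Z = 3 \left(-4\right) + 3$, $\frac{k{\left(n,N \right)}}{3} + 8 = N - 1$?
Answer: $610929$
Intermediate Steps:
$k{\left(n,N \right)} = -27 + 3 N$ ($k{\left(n,N \right)} = -24 + 3 \left(N - 1\right) = -24 + 3 \left(-1 + N\right) = -24 + \left(-3 + 3 N\right) = -27 + 3 N$)
$Z = -9$ ($Z = -12 + 3 = -9$)
$d{\left(f \right)} = f + 2 f^{2}$ ($d{\left(f \right)} = 1 \left(\left(f^{2} + f^{2}\right) + f\right) = 1 \left(2 f^{2} + f\right) = 1 \left(f + 2 f^{2}\right) = f + 2 f^{2}$)
$d{\left(-17 \right)} \left(k{\left(4,1 \right)} + Z\right)^{2} = - 17 \left(1 + 2 \left(-17\right)\right) \left(\left(-27 + 3 \cdot 1\right) - 9\right)^{2} = - 17 \left(1 - 34\right) \left(\left(-27 + 3\right) - 9\right)^{2} = \left(-17\right) \left(-33\right) \left(-24 - 9\right)^{2} = 561 \left(-33\right)^{2} = 561 \cdot 1089 = 610929$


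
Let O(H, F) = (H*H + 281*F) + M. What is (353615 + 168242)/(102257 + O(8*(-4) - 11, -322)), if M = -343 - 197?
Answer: 521857/13084 ≈ 39.885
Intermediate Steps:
M = -540
O(H, F) = -540 + H² + 281*F (O(H, F) = (H*H + 281*F) - 540 = (H² + 281*F) - 540 = -540 + H² + 281*F)
(353615 + 168242)/(102257 + O(8*(-4) - 11, -322)) = (353615 + 168242)/(102257 + (-540 + (8*(-4) - 11)² + 281*(-322))) = 521857/(102257 + (-540 + (-32 - 11)² - 90482)) = 521857/(102257 + (-540 + (-43)² - 90482)) = 521857/(102257 + (-540 + 1849 - 90482)) = 521857/(102257 - 89173) = 521857/13084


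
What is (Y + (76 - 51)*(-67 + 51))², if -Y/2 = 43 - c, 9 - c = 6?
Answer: 230400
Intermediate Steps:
c = 3 (c = 9 - 1*6 = 9 - 6 = 3)
Y = -80 (Y = -2*(43 - 1*3) = -2*(43 - 3) = -2*40 = -80)
(Y + (76 - 51)*(-67 + 51))² = (-80 + (76 - 51)*(-67 + 51))² = (-80 + 25*(-16))² = (-80 - 400)² = (-480)² = 230400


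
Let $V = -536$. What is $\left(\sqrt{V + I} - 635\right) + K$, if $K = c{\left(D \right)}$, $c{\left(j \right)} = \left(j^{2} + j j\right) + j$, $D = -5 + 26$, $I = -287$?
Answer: $268 + i \sqrt{823} \approx 268.0 + 28.688 i$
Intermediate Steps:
$D = 21$
$c{\left(j \right)} = j + 2 j^{2}$ ($c{\left(j \right)} = \left(j^{2} + j^{2}\right) + j = 2 j^{2} + j = j + 2 j^{2}$)
$K = 903$ ($K = 21 \left(1 + 2 \cdot 21\right) = 21 \left(1 + 42\right) = 21 \cdot 43 = 903$)
$\left(\sqrt{V + I} - 635\right) + K = \left(\sqrt{-536 - 287} - 635\right) + 903 = \left(\sqrt{-823} - 635\right) + 903 = \left(i \sqrt{823} - 635\right) + 903 = \left(-635 + i \sqrt{823}\right) + 903 = 268 + i \sqrt{823}$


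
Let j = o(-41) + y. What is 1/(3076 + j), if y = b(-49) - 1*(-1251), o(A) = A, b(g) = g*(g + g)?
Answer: 1/9088 ≈ 0.00011004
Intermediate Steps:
b(g) = 2*g² (b(g) = g*(2*g) = 2*g²)
y = 6053 (y = 2*(-49)² - 1*(-1251) = 2*2401 + 1251 = 4802 + 1251 = 6053)
j = 6012 (j = -41 + 6053 = 6012)
1/(3076 + j) = 1/(3076 + 6012) = 1/9088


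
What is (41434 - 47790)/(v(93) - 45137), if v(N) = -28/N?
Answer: 591108/4197769 ≈ 0.14081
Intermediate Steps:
(41434 - 47790)/(v(93) - 45137) = (41434 - 47790)/(-28/93 - 45137) = -6356/(-28*1/93 - 45137) = -6356/(-28/93 - 45137) = -6356/(-4197769/93) = -6356*(-93/4197769) = 591108/4197769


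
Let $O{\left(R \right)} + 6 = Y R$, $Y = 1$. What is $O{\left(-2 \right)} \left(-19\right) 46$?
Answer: $6992$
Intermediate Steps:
$O{\left(R \right)} = -6 + R$ ($O{\left(R \right)} = -6 + 1 R = -6 + R$)
$O{\left(-2 \right)} \left(-19\right) 46 = \left(-6 - 2\right) \left(-19\right) 46 = \left(-8\right) \left(-19\right) 46 = 152 \cdot 46 = 6992$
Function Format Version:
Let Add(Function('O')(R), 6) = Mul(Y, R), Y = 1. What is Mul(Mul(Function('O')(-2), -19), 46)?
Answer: 6992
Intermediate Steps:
Function('O')(R) = Add(-6, R) (Function('O')(R) = Add(-6, Mul(1, R)) = Add(-6, R))
Mul(Mul(Function('O')(-2), -19), 46) = Mul(Mul(Add(-6, -2), -19), 46) = Mul(Mul(-8, -19), 46) = Mul(152, 46) = 6992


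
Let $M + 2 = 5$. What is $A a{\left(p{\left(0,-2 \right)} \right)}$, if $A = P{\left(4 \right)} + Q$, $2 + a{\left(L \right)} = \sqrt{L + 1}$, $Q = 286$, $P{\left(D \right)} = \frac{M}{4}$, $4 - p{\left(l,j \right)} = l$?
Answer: $- \frac{1147}{2} + \frac{1147 \sqrt{5}}{4} \approx 67.693$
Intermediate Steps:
$M = 3$ ($M = -2 + 5 = 3$)
$p{\left(l,j \right)} = 4 - l$
$P{\left(D \right)} = \frac{3}{4}$
$a{\left(L \right)} = -2 + \sqrt{1 + L}$ ($a{\left(L \right)} = -2 + \sqrt{L + 1} = -2 + \sqrt{1 + L}$)
$A = \frac{1147}{4}$ ($A = \frac{3}{4} + 286 = \frac{1147}{4} \approx 286.75$)
$A a{\left(p{\left(0,-2 \right)} \right)} = \frac{1147 \left(-2 + \sqrt{1 + \left(4 - 0\right)}\right)}{4} = \frac{1147 \left(-2 + \sqrt{1 + \left(4 + 0\right)}\right)}{4} = \frac{1147 \left(-2 + \sqrt{1 + 4}\right)}{4} = \frac{1147 \left(-2 + \sqrt{5}\right)}{4} = - \frac{1147}{2} + \frac{1147 \sqrt{5}}{4}$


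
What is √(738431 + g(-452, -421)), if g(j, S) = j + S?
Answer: √737558 ≈ 858.81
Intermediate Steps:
g(j, S) = S + j
√(738431 + g(-452, -421)) = √(738431 + (-421 - 452)) = √(738431 - 873) = √737558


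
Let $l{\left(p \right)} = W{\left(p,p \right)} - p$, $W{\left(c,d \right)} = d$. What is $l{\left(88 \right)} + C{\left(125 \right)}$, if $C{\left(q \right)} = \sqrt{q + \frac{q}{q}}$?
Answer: $3 \sqrt{14} \approx 11.225$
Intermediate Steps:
$l{\left(p \right)} = 0$ ($l{\left(p \right)} = p - p = 0$)
$C{\left(q \right)} = \sqrt{1 + q}$ ($C{\left(q \right)} = \sqrt{q + 1} = \sqrt{1 + q}$)
$l{\left(88 \right)} + C{\left(125 \right)} = 0 + \sqrt{1 + 125} = 0 + \sqrt{126} = 0 + 3 \sqrt{14} = 3 \sqrt{14}$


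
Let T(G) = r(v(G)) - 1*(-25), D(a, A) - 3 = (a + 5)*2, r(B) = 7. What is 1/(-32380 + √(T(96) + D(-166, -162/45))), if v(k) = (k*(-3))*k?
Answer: -32380/1048464687 - I*√287/1048464687 ≈ -3.0883e-5 - 1.6158e-8*I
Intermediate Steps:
v(k) = -3*k² (v(k) = (-3*k)*k = -3*k²)
D(a, A) = 13 + 2*a (D(a, A) = 3 + (a + 5)*2 = 3 + (5 + a)*2 = 3 + (10 + 2*a) = 13 + 2*a)
T(G) = 32 (T(G) = 7 - 1*(-25) = 7 + 25 = 32)
1/(-32380 + √(T(96) + D(-166, -162/45))) = 1/(-32380 + √(32 + (13 + 2*(-166)))) = 1/(-32380 + √(32 + (13 - 332))) = 1/(-32380 + √(32 - 319)) = 1/(-32380 + √(-287)) = 1/(-32380 + I*√287)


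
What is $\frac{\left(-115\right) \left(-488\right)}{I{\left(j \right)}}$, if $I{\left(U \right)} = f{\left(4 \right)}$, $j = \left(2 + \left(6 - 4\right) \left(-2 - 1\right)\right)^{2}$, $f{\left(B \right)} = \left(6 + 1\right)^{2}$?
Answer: $\frac{56120}{49} \approx 1145.3$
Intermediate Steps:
$f{\left(B \right)} = 49$ ($f{\left(B \right)} = 7^{2} = 49$)
$j = 16$ ($j = \left(2 + 2 \left(-3\right)\right)^{2} = \left(2 - 6\right)^{2} = \left(-4\right)^{2} = 16$)
$I{\left(U \right)} = 49$
$\frac{\left(-115\right) \left(-488\right)}{I{\left(j \right)}} = \frac{\left(-115\right) \left(-488\right)}{49} = 56120 \cdot \frac{1}{49} = \frac{56120}{49}$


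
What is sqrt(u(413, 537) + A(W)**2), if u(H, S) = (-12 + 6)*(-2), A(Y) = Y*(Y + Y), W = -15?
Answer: 4*sqrt(12657) ≈ 450.01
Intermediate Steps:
A(Y) = 2*Y**2 (A(Y) = Y*(2*Y) = 2*Y**2)
u(H, S) = 12 (u(H, S) = -6*(-2) = 12)
sqrt(u(413, 537) + A(W)**2) = sqrt(12 + (2*(-15)**2)**2) = sqrt(12 + (2*225)**2) = sqrt(12 + 450**2) = sqrt(12 + 202500) = sqrt(202512) = 4*sqrt(12657)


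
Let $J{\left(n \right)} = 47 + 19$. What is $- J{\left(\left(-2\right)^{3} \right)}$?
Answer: $-66$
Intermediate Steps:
$J{\left(n \right)} = 66$
$- J{\left(\left(-2\right)^{3} \right)} = \left(-1\right) 66 = -66$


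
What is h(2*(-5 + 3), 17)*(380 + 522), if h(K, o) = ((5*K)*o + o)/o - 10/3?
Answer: -60434/3 ≈ -20145.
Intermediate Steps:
h(K, o) = -10/3 + (o + 5*K*o)/o (h(K, o) = (5*K*o + o)/o - 10*⅓ = (o + 5*K*o)/o - 10/3 = -10/3 + (o + 5*K*o)/o)
h(2*(-5 + 3), 17)*(380 + 522) = (-7/3 + 5*(2*(-5 + 3)))*(380 + 522) = (-7/3 + 5*(2*(-2)))*902 = (-7/3 + 5*(-4))*902 = (-7/3 - 20)*902 = -67/3*902 = -60434/3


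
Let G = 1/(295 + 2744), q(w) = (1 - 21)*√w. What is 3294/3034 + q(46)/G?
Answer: 1647/1517 - 60780*√46 ≈ -4.1223e+5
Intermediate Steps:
q(w) = -20*√w
G = 1/3039 ≈ 0.00032906
3294/3034 + q(46)/G = 3294/3034 + (-20*√46)/(1/3039) = 3294*(1/3034) - 20*√46*3039 = 1647/1517 - 60780*√46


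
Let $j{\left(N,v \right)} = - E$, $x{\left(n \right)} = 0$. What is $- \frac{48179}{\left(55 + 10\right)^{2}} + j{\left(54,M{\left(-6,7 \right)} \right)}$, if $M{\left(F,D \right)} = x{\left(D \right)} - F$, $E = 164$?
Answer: $- \frac{741079}{4225} \approx -175.4$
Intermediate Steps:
$M{\left(F,D \right)} = - F$ ($M{\left(F,D \right)} = 0 - F = - F$)
$j{\left(N,v \right)} = -164$ ($j{\left(N,v \right)} = \left(-1\right) 164 = -164$)
$- \frac{48179}{\left(55 + 10\right)^{2}} + j{\left(54,M{\left(-6,7 \right)} \right)} = - \frac{48179}{\left(55 + 10\right)^{2}} - 164 = - \frac{48179}{65^{2}} - 164 = - \frac{48179}{4225} - 164 = - \frac{741079}{4225}$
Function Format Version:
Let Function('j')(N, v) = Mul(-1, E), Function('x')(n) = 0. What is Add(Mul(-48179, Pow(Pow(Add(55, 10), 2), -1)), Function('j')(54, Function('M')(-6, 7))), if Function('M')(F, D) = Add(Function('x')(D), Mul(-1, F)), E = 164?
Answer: Rational(-741079, 4225) ≈ -175.40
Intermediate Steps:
Function('M')(F, D) = Mul(-1, F) (Function('M')(F, D) = Add(0, Mul(-1, F)) = Mul(-1, F))
Function('j')(N, v) = -164 (Function('j')(N, v) = Mul(-1, 164) = -164)
Add(Mul(-48179, Pow(Pow(Add(55, 10), 2), -1)), Function('j')(54, Function('M')(-6, 7))) = Add(Mul(-48179, Pow(Pow(Add(55, 10), 2), -1)), -164) = Add(Mul(-48179, Pow(Pow(65, 2), -1)), -164) = Add(Mul(-48179, Pow(4225, -1)), -164) = Add(Mul(-48179, Rational(1, 4225)), -164) = Add(Rational(-48179, 4225), -164) = Rational(-741079, 4225)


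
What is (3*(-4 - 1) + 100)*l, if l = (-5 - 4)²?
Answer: 6885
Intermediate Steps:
l = 81 (l = (-9)² = 81)
(3*(-4 - 1) + 100)*l = (3*(-4 - 1) + 100)*81 = (3*(-5) + 100)*81 = (-15 + 100)*81 = 85*81 = 6885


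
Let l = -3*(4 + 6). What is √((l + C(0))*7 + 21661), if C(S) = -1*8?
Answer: √21395 ≈ 146.27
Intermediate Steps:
l = -30 (l = -3*10 = -30)
C(S) = -8
√((l + C(0))*7 + 21661) = √((-30 - 8)*7 + 21661) = √(-38*7 + 21661) = √(-266 + 21661) = √21395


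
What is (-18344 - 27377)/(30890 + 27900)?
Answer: -45721/58790 ≈ -0.77770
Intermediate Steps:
(-18344 - 27377)/(30890 + 27900) = -45721/58790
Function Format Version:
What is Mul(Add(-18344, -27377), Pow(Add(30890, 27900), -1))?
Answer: Rational(-45721, 58790) ≈ -0.77770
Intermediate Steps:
Mul(Add(-18344, -27377), Pow(Add(30890, 27900), -1)) = Mul(-45721, Pow(58790, -1)) = Mul(-45721, Rational(1, 58790)) = Rational(-45721, 58790)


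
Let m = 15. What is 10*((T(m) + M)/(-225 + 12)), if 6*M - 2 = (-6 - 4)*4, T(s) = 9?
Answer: -80/639 ≈ -0.12520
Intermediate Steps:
M = -19/3 (M = 1/3 + ((-6 - 4)*4)/6 = 1/3 + (-10*4)/6 = 1/3 + (1/6)*(-40) = 1/3 - 20/3 = -19/3 ≈ -6.3333)
10*((T(m) + M)/(-225 + 12)) = 10*((9 - 19/3)/(-225 + 12)) = 10*((8/3)/(-213)) = 10*((8/3)*(-1/213)) = 10*(-8/639) = -80/639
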